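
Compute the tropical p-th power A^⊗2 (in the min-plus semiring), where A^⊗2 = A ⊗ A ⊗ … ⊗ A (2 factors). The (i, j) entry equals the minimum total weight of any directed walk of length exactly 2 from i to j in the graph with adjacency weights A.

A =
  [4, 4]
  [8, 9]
A^⊗2 =
  [8, 8]
  [12, 12]

Each entry (A^⊗2)_ij equals the minimum over all length-2 walks i = v_0 → v_1 → … → v_2 = j of Σ_t A[v_t][v_{t+1}]. For example, for (i, j) = (0, 1) we minimise over 2 possible intermediate vertex sequences; the minimum is 8, attained along the walk 0 → 0 → 1.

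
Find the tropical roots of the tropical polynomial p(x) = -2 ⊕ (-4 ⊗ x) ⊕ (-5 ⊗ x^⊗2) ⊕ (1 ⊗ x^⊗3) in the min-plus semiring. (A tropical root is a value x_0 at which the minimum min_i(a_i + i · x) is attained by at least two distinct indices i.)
Roots: {-6, 1, 2}

Each tropical root is a break point of the lower envelope of the lines y = a_i + i · x (there are 4 lines, with slopes 0, 1, ..., 3). Only the lines that attain the minimum somewhere contribute to roots; other lines are dominated. Here the surviving (envelope) indices are i = 3, i = 2, i = 1, i = 0.
Intersections between consecutive envelope lines give the roots: for adjacent envelope indices i < j the intersection is x = (a_i − a_j) / (j − i). Reading off the sorted break points: {-6, 1, 2}.
Verification: at each break x_0, at least two indices attain the minimum of min_i(a_i + i · x_0).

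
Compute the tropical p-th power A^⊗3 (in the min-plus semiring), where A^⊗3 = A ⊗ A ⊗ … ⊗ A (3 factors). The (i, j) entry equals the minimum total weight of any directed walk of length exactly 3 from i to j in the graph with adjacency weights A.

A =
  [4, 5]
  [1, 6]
A^⊗3 =
  [10, 11]
  [7, 10]

Each entry (A^⊗3)_ij equals the minimum over all length-3 walks i = v_0 → v_1 → … → v_3 = j of Σ_t A[v_t][v_{t+1}]. For example, for (i, j) = (0, 1) we minimise over 4 possible intermediate vertex sequences; the minimum is 11, attained along the walk 0 → 1 → 0 → 1.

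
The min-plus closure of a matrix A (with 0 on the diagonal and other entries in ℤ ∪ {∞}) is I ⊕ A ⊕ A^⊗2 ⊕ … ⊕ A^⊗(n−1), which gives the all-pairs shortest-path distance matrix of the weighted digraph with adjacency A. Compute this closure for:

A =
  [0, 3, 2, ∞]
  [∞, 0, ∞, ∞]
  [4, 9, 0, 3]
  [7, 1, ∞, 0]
Closure =
  [0, 3, 2, 5]
  [∞, 0, ∞, ∞]
  [4, 4, 0, 3]
  [7, 1, 9, 0]

This is the Floyd-Warshall all-pairs shortest-path computation. For each intermediate vertex k = 0, 1, …, 3, update dist[i][j] ← min(dist[i][j], dist[i][k] + dist[k][j]). The final matrix gives, for each (i, j), the minimum total weight of any directed path from i to j (possibly empty when i = j).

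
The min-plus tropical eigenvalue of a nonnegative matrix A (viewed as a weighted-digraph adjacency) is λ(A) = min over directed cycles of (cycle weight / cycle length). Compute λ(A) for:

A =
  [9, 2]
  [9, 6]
λ(A) = 11/2

Enumerate directed cycles and compute their means (weight / length). Sample:
  cycle 0 → 0: weight = 9, length = 1, mean = 9/1 ≈ 9.000
  cycle 1 → 1: weight = 6, length = 1, mean = 6/1 ≈ 6.000
  cycle 0 → 1 → 0: weight = 11, length = 2, mean = 11/2 ≈ 5.500
  cycle 1 → 0 → 1: weight = 11, length = 2, mean = 11/2 ≈ 5.500
Minimum mean = 5.500, attained e.g. along the cycle 0 → 1 → 0 with weight 11 and length 2. So λ(A) = 11/2 = 11/2.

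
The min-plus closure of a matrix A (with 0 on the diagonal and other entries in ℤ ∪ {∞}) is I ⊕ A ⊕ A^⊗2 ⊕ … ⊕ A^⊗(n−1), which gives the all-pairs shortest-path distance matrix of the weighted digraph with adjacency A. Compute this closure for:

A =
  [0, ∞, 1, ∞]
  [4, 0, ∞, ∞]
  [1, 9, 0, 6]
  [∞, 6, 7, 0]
Closure =
  [0, 10, 1, 7]
  [4, 0, 5, 11]
  [1, 9, 0, 6]
  [8, 6, 7, 0]

This is the Floyd-Warshall all-pairs shortest-path computation. For each intermediate vertex k = 0, 1, …, 3, update dist[i][j] ← min(dist[i][j], dist[i][k] + dist[k][j]). The final matrix gives, for each (i, j), the minimum total weight of any directed path from i to j (possibly empty when i = j).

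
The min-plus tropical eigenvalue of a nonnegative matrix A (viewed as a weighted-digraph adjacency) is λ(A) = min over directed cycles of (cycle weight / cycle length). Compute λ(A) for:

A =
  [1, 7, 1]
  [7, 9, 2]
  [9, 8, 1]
λ(A) = 1

Enumerate directed cycles and compute their means (weight / length). Sample:
  cycle 0 → 0: weight = 1, length = 1, mean = 1/1 ≈ 1.000
  cycle 1 → 1: weight = 9, length = 1, mean = 9/1 ≈ 9.000
  cycle 2 → 2: weight = 1, length = 1, mean = 1/1 ≈ 1.000
  cycle 0 → 1 → 0: weight = 14, length = 2, mean = 14/2 ≈ 7.000
  cycle 0 → 2 → 0: weight = 10, length = 2, mean = 10/2 ≈ 5.000
  cycle 1 → 0 → 1: weight = 14, length = 2, mean = 14/2 ≈ 7.000
Minimum mean = 1.000, attained e.g. along the cycle 0 → 0 with weight 1 and length 1. So λ(A) = 1/1 = 1.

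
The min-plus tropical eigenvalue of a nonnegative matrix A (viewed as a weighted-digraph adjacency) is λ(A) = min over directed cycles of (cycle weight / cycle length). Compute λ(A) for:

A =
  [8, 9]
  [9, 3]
λ(A) = 3

Enumerate directed cycles and compute their means (weight / length). Sample:
  cycle 0 → 0: weight = 8, length = 1, mean = 8/1 ≈ 8.000
  cycle 1 → 1: weight = 3, length = 1, mean = 3/1 ≈ 3.000
  cycle 0 → 1 → 0: weight = 18, length = 2, mean = 18/2 ≈ 9.000
  cycle 1 → 0 → 1: weight = 18, length = 2, mean = 18/2 ≈ 9.000
Minimum mean = 3.000, attained e.g. along the cycle 1 → 1 with weight 3 and length 1. So λ(A) = 3/1 = 3.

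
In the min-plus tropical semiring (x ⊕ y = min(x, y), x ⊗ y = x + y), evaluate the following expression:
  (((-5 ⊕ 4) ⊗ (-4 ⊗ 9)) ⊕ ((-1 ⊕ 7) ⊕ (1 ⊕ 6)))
(((-5 ⊕ 4) ⊗ (-4 ⊗ 9)) ⊕ ((-1 ⊕ 7) ⊕ (1 ⊕ 6))) = -1

Expand innermost to outermost. Recall ⊕ takes the minimum of its arguments and ⊗ takes their sum. Working out the expression (((-5 ⊕ 4) ⊗ (-4 ⊗ 9)) ⊕ ((-1 ⊕ 7) ⊕ (1 ⊕ 6))) gives -1.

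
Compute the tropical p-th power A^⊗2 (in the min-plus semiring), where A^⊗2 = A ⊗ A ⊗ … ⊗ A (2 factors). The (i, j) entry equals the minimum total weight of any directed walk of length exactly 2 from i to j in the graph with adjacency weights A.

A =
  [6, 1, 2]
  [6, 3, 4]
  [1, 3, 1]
A^⊗2 =
  [3, 4, 3]
  [5, 6, 5]
  [2, 2, 2]

Each entry (A^⊗2)_ij equals the minimum over all length-2 walks i = v_0 → v_1 → … → v_2 = j of Σ_t A[v_t][v_{t+1}]. For example, for (i, j) = (0, 2) we minimise over 3 possible intermediate vertex sequences; the minimum is 3, attained along the walk 0 → 2 → 2.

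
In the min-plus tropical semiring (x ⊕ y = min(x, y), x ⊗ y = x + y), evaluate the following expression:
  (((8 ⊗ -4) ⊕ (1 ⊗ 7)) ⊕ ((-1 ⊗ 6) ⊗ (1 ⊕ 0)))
(((8 ⊗ -4) ⊕ (1 ⊗ 7)) ⊕ ((-1 ⊗ 6) ⊗ (1 ⊕ 0))) = 4

Expand innermost to outermost. Recall ⊕ takes the minimum of its arguments and ⊗ takes their sum. Working out the expression (((8 ⊗ -4) ⊕ (1 ⊗ 7)) ⊕ ((-1 ⊗ 6) ⊗ (1 ⊕ 0))) gives 4.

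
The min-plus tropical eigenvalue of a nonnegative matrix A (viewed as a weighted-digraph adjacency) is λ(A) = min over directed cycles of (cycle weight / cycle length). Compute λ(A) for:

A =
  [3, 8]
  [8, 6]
λ(A) = 3

Enumerate directed cycles and compute their means (weight / length). Sample:
  cycle 0 → 0: weight = 3, length = 1, mean = 3/1 ≈ 3.000
  cycle 1 → 1: weight = 6, length = 1, mean = 6/1 ≈ 6.000
  cycle 0 → 1 → 0: weight = 16, length = 2, mean = 16/2 ≈ 8.000
  cycle 1 → 0 → 1: weight = 16, length = 2, mean = 16/2 ≈ 8.000
Minimum mean = 3.000, attained e.g. along the cycle 0 → 0 with weight 3 and length 1. So λ(A) = 3/1 = 3.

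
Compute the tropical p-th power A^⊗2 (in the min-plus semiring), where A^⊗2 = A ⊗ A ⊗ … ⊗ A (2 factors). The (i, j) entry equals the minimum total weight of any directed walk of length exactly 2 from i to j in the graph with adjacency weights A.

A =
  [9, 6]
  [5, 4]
A^⊗2 =
  [11, 10]
  [9, 8]

Each entry (A^⊗2)_ij equals the minimum over all length-2 walks i = v_0 → v_1 → … → v_2 = j of Σ_t A[v_t][v_{t+1}]. For example, for (i, j) = (0, 1) we minimise over 2 possible intermediate vertex sequences; the minimum is 10, attained along the walk 0 → 1 → 1.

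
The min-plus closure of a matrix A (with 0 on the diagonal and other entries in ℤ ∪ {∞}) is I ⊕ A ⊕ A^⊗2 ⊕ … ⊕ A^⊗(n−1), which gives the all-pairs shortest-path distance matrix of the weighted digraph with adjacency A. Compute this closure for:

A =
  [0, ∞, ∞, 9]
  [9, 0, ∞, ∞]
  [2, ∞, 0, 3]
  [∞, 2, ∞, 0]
Closure =
  [0, 11, ∞, 9]
  [9, 0, ∞, 18]
  [2, 5, 0, 3]
  [11, 2, ∞, 0]

This is the Floyd-Warshall all-pairs shortest-path computation. For each intermediate vertex k = 0, 1, …, 3, update dist[i][j] ← min(dist[i][j], dist[i][k] + dist[k][j]). The final matrix gives, for each (i, j), the minimum total weight of any directed path from i to j (possibly empty when i = j).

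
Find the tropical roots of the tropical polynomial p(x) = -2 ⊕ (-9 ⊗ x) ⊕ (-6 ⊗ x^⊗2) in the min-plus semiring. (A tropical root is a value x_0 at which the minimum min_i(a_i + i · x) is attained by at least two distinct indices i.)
Roots: {-3, 7}

Each tropical root is a break point of the lower envelope of the lines y = a_i + i · x (there are 3 lines, with slopes 0, 1, ..., 2). Only the lines that attain the minimum somewhere contribute to roots; other lines are dominated. Here the surviving (envelope) indices are i = 2, i = 1, i = 0.
Intersections between consecutive envelope lines give the roots: for adjacent envelope indices i < j the intersection is x = (a_i − a_j) / (j − i). Reading off the sorted break points: {-3, 7}.
Verification: at each break x_0, at least two indices attain the minimum of min_i(a_i + i · x_0).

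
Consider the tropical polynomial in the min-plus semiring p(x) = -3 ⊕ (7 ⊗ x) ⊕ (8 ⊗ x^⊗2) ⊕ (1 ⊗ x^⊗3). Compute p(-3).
p(-3) = -8

A tropical monomial a ⊗ x^⊗i evaluates to a + i · x. Evaluating each term at x = -3:
  Term 0 contributes -3 + 0 · -3 = -3
  Term 1 contributes 7 + 1 · -3 = 4
  Term 2 contributes 8 + 2 · -3 = 2
  Term 3 contributes 1 + 3 · -3 = -8
p(-3) = ⊕ of these = min[-3, 4, 2, -8] = -8.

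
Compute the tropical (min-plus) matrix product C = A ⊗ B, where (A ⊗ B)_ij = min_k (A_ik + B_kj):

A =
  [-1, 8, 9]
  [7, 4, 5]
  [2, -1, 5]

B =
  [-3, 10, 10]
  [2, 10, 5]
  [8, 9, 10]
A ⊗ B =
  [-4, 9, 9]
  [4, 14, 9]
  [-1, 9, 4]

Apply the min-plus product entry-by-entry:
  C[0][0] = min over k of (A[0][0] + B[0][0] = -1 + -3 = -4, A[0][1] + B[1][0] = 8 + 2 = 10, A[0][2] + B[2][0] = 9 + 8 = 17) = -4 (attained at k = 0)
  C[0][1] = min over k of (A[0][0] + B[0][1] = -1 + 10 = 9, A[0][1] + B[1][1] = 8 + 10 = 18, A[0][2] + B[2][1] = 9 + 9 = 18) = 9 (attained at k = 0)
  C[0][2] = min over k of (A[0][0] + B[0][2] = -1 + 10 = 9, A[0][1] + B[1][2] = 8 + 5 = 13, A[0][2] + B[2][2] = 9 + 10 = 19) = 9 (attained at k = 0)
  C[1][0] = min over k of (A[1][0] + B[0][0] = 7 + -3 = 4, A[1][1] + B[1][0] = 4 + 2 = 6, A[1][2] + B[2][0] = 5 + 8 = 13) = 4 (attained at k = 0)
  C[1][1] = min over k of (A[1][0] + B[0][1] = 7 + 10 = 17, A[1][1] + B[1][1] = 4 + 10 = 14, A[1][2] + B[2][1] = 5 + 9 = 14) = 14 (attained at k = 1)
  C[1][2] = min over k of (A[1][0] + B[0][2] = 7 + 10 = 17, A[1][1] + B[1][2] = 4 + 5 = 9, A[1][2] + B[2][2] = 5 + 10 = 15) = 9 (attained at k = 1)
  C[2][0] = min over k of (A[2][0] + B[0][0] = 2 + -3 = -1, A[2][1] + B[1][0] = -1 + 2 = 1, A[2][2] + B[2][0] = 5 + 8 = 13) = -1 (attained at k = 0)
  C[2][1] = min over k of (A[2][0] + B[0][1] = 2 + 10 = 12, A[2][1] + B[1][1] = -1 + 10 = 9, A[2][2] + B[2][1] = 5 + 9 = 14) = 9 (attained at k = 1)
  C[2][2] = min over k of (A[2][0] + B[0][2] = 2 + 10 = 12, A[2][1] + B[1][2] = -1 + 5 = 4, A[2][2] + B[2][2] = 5 + 10 = 15) = 4 (attained at k = 1)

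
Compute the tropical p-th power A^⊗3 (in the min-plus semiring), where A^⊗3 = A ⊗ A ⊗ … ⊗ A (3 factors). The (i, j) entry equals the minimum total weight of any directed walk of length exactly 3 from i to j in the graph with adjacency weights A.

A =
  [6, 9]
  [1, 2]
A^⊗3 =
  [12, 13]
  [5, 6]

Each entry (A^⊗3)_ij equals the minimum over all length-3 walks i = v_0 → v_1 → … → v_3 = j of Σ_t A[v_t][v_{t+1}]. For example, for (i, j) = (0, 1) we minimise over 4 possible intermediate vertex sequences; the minimum is 13, attained along the walk 0 → 1 → 1 → 1.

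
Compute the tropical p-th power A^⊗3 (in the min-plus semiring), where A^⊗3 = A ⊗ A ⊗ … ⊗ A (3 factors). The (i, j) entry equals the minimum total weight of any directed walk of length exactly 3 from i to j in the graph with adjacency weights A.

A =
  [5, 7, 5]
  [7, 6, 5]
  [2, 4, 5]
A^⊗3 =
  [12, 14, 12]
  [12, 14, 12]
  [9, 11, 12]

Each entry (A^⊗3)_ij equals the minimum over all length-3 walks i = v_0 → v_1 → … → v_3 = j of Σ_t A[v_t][v_{t+1}]. For example, for (i, j) = (0, 2) we minimise over 9 possible intermediate vertex sequences; the minimum is 12, attained along the walk 0 → 2 → 0 → 2.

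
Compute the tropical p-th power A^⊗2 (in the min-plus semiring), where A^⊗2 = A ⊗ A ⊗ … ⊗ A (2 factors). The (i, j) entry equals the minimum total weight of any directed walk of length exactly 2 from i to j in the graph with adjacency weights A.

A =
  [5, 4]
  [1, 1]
A^⊗2 =
  [5, 5]
  [2, 2]

Each entry (A^⊗2)_ij equals the minimum over all length-2 walks i = v_0 → v_1 → … → v_2 = j of Σ_t A[v_t][v_{t+1}]. For example, for (i, j) = (0, 1) we minimise over 2 possible intermediate vertex sequences; the minimum is 5, attained along the walk 0 → 1 → 1.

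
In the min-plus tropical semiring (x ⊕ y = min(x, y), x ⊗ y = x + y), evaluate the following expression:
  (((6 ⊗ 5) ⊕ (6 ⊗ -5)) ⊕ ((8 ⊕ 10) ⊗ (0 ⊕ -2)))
(((6 ⊗ 5) ⊕ (6 ⊗ -5)) ⊕ ((8 ⊕ 10) ⊗ (0 ⊕ -2))) = 1

Expand innermost to outermost. Recall ⊕ takes the minimum of its arguments and ⊗ takes their sum. Working out the expression (((6 ⊗ 5) ⊕ (6 ⊗ -5)) ⊕ ((8 ⊕ 10) ⊗ (0 ⊕ -2))) gives 1.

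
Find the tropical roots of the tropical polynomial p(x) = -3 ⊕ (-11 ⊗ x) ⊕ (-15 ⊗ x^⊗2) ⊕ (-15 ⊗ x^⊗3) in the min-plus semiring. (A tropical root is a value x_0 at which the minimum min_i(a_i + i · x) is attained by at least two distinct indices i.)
Roots: {0, 4, 8}

Each tropical root is a break point of the lower envelope of the lines y = a_i + i · x (there are 4 lines, with slopes 0, 1, ..., 3). Only the lines that attain the minimum somewhere contribute to roots; other lines are dominated. Here the surviving (envelope) indices are i = 3, i = 2, i = 1, i = 0.
Intersections between consecutive envelope lines give the roots: for adjacent envelope indices i < j the intersection is x = (a_i − a_j) / (j − i). Reading off the sorted break points: {0, 4, 8}.
Verification: at each break x_0, at least two indices attain the minimum of min_i(a_i + i · x_0).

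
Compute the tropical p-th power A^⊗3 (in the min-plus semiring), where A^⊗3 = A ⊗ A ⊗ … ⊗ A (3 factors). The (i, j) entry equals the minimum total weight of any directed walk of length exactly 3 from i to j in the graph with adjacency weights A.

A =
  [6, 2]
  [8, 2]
A^⊗3 =
  [12, 6]
  [12, 6]

Each entry (A^⊗3)_ij equals the minimum over all length-3 walks i = v_0 → v_1 → … → v_3 = j of Σ_t A[v_t][v_{t+1}]. For example, for (i, j) = (0, 1) we minimise over 4 possible intermediate vertex sequences; the minimum is 6, attained along the walk 0 → 1 → 1 → 1.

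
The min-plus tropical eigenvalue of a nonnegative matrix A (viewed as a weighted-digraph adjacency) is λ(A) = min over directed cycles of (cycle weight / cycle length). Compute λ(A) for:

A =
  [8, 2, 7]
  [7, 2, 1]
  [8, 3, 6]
λ(A) = 2

Enumerate directed cycles and compute their means (weight / length). Sample:
  cycle 0 → 0: weight = 8, length = 1, mean = 8/1 ≈ 8.000
  cycle 1 → 1: weight = 2, length = 1, mean = 2/1 ≈ 2.000
  cycle 2 → 2: weight = 6, length = 1, mean = 6/1 ≈ 6.000
  cycle 0 → 1 → 0: weight = 9, length = 2, mean = 9/2 ≈ 4.500
  cycle 0 → 2 → 0: weight = 15, length = 2, mean = 15/2 ≈ 7.500
  cycle 1 → 0 → 1: weight = 9, length = 2, mean = 9/2 ≈ 4.500
Minimum mean = 2.000, attained e.g. along the cycle 1 → 1 with weight 2 and length 1. So λ(A) = 2/1 = 2.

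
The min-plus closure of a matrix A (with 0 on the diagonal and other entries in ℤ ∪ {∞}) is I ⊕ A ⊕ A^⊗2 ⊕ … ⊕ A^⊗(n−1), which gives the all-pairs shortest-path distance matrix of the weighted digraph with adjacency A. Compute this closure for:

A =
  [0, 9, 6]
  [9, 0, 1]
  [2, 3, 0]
Closure =
  [0, 9, 6]
  [3, 0, 1]
  [2, 3, 0]

This is the Floyd-Warshall all-pairs shortest-path computation. For each intermediate vertex k = 0, 1, …, 2, update dist[i][j] ← min(dist[i][j], dist[i][k] + dist[k][j]). The final matrix gives, for each (i, j), the minimum total weight of any directed path from i to j (possibly empty when i = j).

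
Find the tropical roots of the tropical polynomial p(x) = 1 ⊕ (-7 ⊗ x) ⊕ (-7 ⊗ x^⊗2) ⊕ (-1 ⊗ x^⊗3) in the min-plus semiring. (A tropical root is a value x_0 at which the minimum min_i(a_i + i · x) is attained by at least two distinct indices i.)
Roots: {-6, 0, 8}

Each tropical root is a break point of the lower envelope of the lines y = a_i + i · x (there are 4 lines, with slopes 0, 1, ..., 3). Only the lines that attain the minimum somewhere contribute to roots; other lines are dominated. Here the surviving (envelope) indices are i = 3, i = 2, i = 1, i = 0.
Intersections between consecutive envelope lines give the roots: for adjacent envelope indices i < j the intersection is x = (a_i − a_j) / (j − i). Reading off the sorted break points: {-6, 0, 8}.
Verification: at each break x_0, at least two indices attain the minimum of min_i(a_i + i · x_0).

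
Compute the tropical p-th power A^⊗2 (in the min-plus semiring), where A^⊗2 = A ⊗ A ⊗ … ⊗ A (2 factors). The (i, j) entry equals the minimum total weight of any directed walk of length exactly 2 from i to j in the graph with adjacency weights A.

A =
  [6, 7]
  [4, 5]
A^⊗2 =
  [11, 12]
  [9, 10]

Each entry (A^⊗2)_ij equals the minimum over all length-2 walks i = v_0 → v_1 → … → v_2 = j of Σ_t A[v_t][v_{t+1}]. For example, for (i, j) = (0, 1) we minimise over 2 possible intermediate vertex sequences; the minimum is 12, attained along the walk 0 → 1 → 1.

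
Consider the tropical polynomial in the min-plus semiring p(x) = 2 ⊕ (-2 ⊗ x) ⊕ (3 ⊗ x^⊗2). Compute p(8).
p(8) = 2

A tropical monomial a ⊗ x^⊗i evaluates to a + i · x. Evaluating each term at x = 8:
  Term 0 contributes 2 + 0 · 8 = 2
  Term 1 contributes -2 + 1 · 8 = 6
  Term 2 contributes 3 + 2 · 8 = 19
p(8) = ⊕ of these = min[2, 6, 19] = 2.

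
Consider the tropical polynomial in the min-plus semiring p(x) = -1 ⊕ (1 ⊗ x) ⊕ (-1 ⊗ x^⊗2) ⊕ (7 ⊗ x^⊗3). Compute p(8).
p(8) = -1

A tropical monomial a ⊗ x^⊗i evaluates to a + i · x. Evaluating each term at x = 8:
  Term 0 contributes -1 + 0 · 8 = -1
  Term 1 contributes 1 + 1 · 8 = 9
  Term 2 contributes -1 + 2 · 8 = 15
  Term 3 contributes 7 + 3 · 8 = 31
p(8) = ⊕ of these = min[-1, 9, 15, 31] = -1.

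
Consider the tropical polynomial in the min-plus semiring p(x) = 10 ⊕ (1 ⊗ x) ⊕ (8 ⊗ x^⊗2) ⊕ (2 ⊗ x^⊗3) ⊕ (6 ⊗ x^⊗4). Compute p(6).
p(6) = 7

A tropical monomial a ⊗ x^⊗i evaluates to a + i · x. Evaluating each term at x = 6:
  Term 0 contributes 10 + 0 · 6 = 10
  Term 1 contributes 1 + 1 · 6 = 7
  Term 2 contributes 8 + 2 · 6 = 20
  Term 3 contributes 2 + 3 · 6 = 20
  Term 4 contributes 6 + 4 · 6 = 30
p(6) = ⊕ of these = min[10, 7, 20, 20, 30] = 7.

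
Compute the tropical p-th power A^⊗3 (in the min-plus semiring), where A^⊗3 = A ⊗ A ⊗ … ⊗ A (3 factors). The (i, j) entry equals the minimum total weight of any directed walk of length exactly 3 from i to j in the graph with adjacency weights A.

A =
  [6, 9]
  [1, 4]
A^⊗3 =
  [14, 17]
  [9, 12]

Each entry (A^⊗3)_ij equals the minimum over all length-3 walks i = v_0 → v_1 → … → v_3 = j of Σ_t A[v_t][v_{t+1}]. For example, for (i, j) = (0, 1) we minimise over 4 possible intermediate vertex sequences; the minimum is 17, attained along the walk 0 → 1 → 1 → 1.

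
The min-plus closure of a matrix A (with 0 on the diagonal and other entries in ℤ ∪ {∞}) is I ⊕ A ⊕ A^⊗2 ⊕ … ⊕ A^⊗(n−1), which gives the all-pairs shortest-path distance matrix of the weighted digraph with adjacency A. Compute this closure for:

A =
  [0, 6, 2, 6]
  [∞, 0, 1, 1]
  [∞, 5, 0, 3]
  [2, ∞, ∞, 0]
Closure =
  [0, 6, 2, 5]
  [3, 0, 1, 1]
  [5, 5, 0, 3]
  [2, 8, 4, 0]

This is the Floyd-Warshall all-pairs shortest-path computation. For each intermediate vertex k = 0, 1, …, 3, update dist[i][j] ← min(dist[i][j], dist[i][k] + dist[k][j]). The final matrix gives, for each (i, j), the minimum total weight of any directed path from i to j (possibly empty when i = j).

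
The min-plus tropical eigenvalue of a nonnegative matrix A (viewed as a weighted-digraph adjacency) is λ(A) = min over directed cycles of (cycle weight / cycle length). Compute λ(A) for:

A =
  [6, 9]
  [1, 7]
λ(A) = 5

Enumerate directed cycles and compute their means (weight / length). Sample:
  cycle 0 → 0: weight = 6, length = 1, mean = 6/1 ≈ 6.000
  cycle 1 → 1: weight = 7, length = 1, mean = 7/1 ≈ 7.000
  cycle 0 → 1 → 0: weight = 10, length = 2, mean = 10/2 ≈ 5.000
  cycle 1 → 0 → 1: weight = 10, length = 2, mean = 10/2 ≈ 5.000
Minimum mean = 5.000, attained e.g. along the cycle 0 → 1 → 0 with weight 10 and length 2. So λ(A) = 10/2 = 5.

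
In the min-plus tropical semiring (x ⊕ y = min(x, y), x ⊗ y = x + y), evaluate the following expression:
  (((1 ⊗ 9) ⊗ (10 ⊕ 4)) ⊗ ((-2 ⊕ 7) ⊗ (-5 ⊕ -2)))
(((1 ⊗ 9) ⊗ (10 ⊕ 4)) ⊗ ((-2 ⊕ 7) ⊗ (-5 ⊕ -2))) = 7

Expand innermost to outermost. Recall ⊕ takes the minimum of its arguments and ⊗ takes their sum. Working out the expression (((1 ⊗ 9) ⊗ (10 ⊕ 4)) ⊗ ((-2 ⊕ 7) ⊗ (-5 ⊕ -2))) gives 7.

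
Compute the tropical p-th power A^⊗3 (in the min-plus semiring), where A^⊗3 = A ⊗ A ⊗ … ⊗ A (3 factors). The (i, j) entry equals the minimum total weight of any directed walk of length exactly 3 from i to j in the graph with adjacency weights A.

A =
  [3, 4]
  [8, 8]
A^⊗3 =
  [9, 10]
  [14, 15]

Each entry (A^⊗3)_ij equals the minimum over all length-3 walks i = v_0 → v_1 → … → v_3 = j of Σ_t A[v_t][v_{t+1}]. For example, for (i, j) = (0, 1) we minimise over 4 possible intermediate vertex sequences; the minimum is 10, attained along the walk 0 → 0 → 0 → 1.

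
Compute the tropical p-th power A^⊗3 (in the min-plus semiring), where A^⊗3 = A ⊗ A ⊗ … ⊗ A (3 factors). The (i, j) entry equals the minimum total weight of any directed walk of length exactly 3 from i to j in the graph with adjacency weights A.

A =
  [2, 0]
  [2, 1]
A^⊗3 =
  [3, 2]
  [4, 3]

Each entry (A^⊗3)_ij equals the minimum over all length-3 walks i = v_0 → v_1 → … → v_3 = j of Σ_t A[v_t][v_{t+1}]. For example, for (i, j) = (0, 1) we minimise over 4 possible intermediate vertex sequences; the minimum is 2, attained along the walk 0 → 1 → 0 → 1.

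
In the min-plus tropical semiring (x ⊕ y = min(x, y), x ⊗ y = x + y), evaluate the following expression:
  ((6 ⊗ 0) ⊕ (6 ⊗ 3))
((6 ⊗ 0) ⊕ (6 ⊗ 3)) = 6

Expand innermost to outermost. Recall ⊕ takes the minimum of its arguments and ⊗ takes their sum. Working out the expression ((6 ⊗ 0) ⊕ (6 ⊗ 3)) gives 6.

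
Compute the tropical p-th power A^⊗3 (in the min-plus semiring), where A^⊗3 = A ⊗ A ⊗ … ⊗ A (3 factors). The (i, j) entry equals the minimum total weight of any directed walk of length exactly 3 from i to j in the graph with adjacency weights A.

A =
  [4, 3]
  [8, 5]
A^⊗3 =
  [12, 11]
  [16, 15]

Each entry (A^⊗3)_ij equals the minimum over all length-3 walks i = v_0 → v_1 → … → v_3 = j of Σ_t A[v_t][v_{t+1}]. For example, for (i, j) = (0, 1) we minimise over 4 possible intermediate vertex sequences; the minimum is 11, attained along the walk 0 → 0 → 0 → 1.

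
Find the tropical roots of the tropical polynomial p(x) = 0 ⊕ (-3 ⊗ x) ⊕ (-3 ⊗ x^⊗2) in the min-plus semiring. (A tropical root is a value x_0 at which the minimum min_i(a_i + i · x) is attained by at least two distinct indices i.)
Roots: {0, 3}

Each tropical root is a break point of the lower envelope of the lines y = a_i + i · x (there are 3 lines, with slopes 0, 1, ..., 2). Only the lines that attain the minimum somewhere contribute to roots; other lines are dominated. Here the surviving (envelope) indices are i = 2, i = 1, i = 0.
Intersections between consecutive envelope lines give the roots: for adjacent envelope indices i < j the intersection is x = (a_i − a_j) / (j − i). Reading off the sorted break points: {0, 3}.
Verification: at each break x_0, at least two indices attain the minimum of min_i(a_i + i · x_0).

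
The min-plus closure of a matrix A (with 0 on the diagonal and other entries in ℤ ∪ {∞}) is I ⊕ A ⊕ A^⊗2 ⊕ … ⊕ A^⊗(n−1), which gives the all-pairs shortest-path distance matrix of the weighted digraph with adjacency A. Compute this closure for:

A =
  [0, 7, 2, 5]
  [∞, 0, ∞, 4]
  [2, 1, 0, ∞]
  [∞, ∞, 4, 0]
Closure =
  [0, 3, 2, 5]
  [10, 0, 8, 4]
  [2, 1, 0, 5]
  [6, 5, 4, 0]

This is the Floyd-Warshall all-pairs shortest-path computation. For each intermediate vertex k = 0, 1, …, 3, update dist[i][j] ← min(dist[i][j], dist[i][k] + dist[k][j]). The final matrix gives, for each (i, j), the minimum total weight of any directed path from i to j (possibly empty when i = j).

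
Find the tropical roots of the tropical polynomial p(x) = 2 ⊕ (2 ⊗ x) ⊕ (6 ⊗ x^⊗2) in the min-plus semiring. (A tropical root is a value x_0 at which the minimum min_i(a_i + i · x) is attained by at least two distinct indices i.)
Roots: {-4, 0}

Each tropical root is a break point of the lower envelope of the lines y = a_i + i · x (there are 3 lines, with slopes 0, 1, ..., 2). Only the lines that attain the minimum somewhere contribute to roots; other lines are dominated. Here the surviving (envelope) indices are i = 2, i = 1, i = 0.
Intersections between consecutive envelope lines give the roots: for adjacent envelope indices i < j the intersection is x = (a_i − a_j) / (j − i). Reading off the sorted break points: {-4, 0}.
Verification: at each break x_0, at least two indices attain the minimum of min_i(a_i + i · x_0).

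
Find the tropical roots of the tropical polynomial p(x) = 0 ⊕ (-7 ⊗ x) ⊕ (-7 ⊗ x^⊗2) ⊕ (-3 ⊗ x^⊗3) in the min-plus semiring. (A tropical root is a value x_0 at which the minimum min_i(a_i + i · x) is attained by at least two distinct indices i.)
Roots: {-4, 0, 7}

Each tropical root is a break point of the lower envelope of the lines y = a_i + i · x (there are 4 lines, with slopes 0, 1, ..., 3). Only the lines that attain the minimum somewhere contribute to roots; other lines are dominated. Here the surviving (envelope) indices are i = 3, i = 2, i = 1, i = 0.
Intersections between consecutive envelope lines give the roots: for adjacent envelope indices i < j the intersection is x = (a_i − a_j) / (j − i). Reading off the sorted break points: {-4, 0, 7}.
Verification: at each break x_0, at least two indices attain the minimum of min_i(a_i + i · x_0).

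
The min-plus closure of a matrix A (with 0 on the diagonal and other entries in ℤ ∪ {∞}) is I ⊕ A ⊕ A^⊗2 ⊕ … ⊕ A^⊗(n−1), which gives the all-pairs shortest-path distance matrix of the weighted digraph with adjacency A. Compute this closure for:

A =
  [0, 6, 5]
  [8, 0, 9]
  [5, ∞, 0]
Closure =
  [0, 6, 5]
  [8, 0, 9]
  [5, 11, 0]

This is the Floyd-Warshall all-pairs shortest-path computation. For each intermediate vertex k = 0, 1, …, 2, update dist[i][j] ← min(dist[i][j], dist[i][k] + dist[k][j]). The final matrix gives, for each (i, j), the minimum total weight of any directed path from i to j (possibly empty when i = j).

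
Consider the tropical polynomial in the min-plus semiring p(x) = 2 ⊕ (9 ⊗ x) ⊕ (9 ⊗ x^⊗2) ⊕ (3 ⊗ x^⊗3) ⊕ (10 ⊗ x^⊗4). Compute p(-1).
p(-1) = 0

A tropical monomial a ⊗ x^⊗i evaluates to a + i · x. Evaluating each term at x = -1:
  Term 0 contributes 2 + 0 · -1 = 2
  Term 1 contributes 9 + 1 · -1 = 8
  Term 2 contributes 9 + 2 · -1 = 7
  Term 3 contributes 3 + 3 · -1 = 0
  Term 4 contributes 10 + 4 · -1 = 6
p(-1) = ⊕ of these = min[2, 8, 7, 0, 6] = 0.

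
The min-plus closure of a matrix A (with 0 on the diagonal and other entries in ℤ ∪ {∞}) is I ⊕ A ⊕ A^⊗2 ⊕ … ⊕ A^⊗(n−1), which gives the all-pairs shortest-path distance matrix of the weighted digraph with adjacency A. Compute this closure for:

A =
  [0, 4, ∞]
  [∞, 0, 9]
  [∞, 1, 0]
Closure =
  [0, 4, 13]
  [∞, 0, 9]
  [∞, 1, 0]

This is the Floyd-Warshall all-pairs shortest-path computation. For each intermediate vertex k = 0, 1, …, 2, update dist[i][j] ← min(dist[i][j], dist[i][k] + dist[k][j]). The final matrix gives, for each (i, j), the minimum total weight of any directed path from i to j (possibly empty when i = j).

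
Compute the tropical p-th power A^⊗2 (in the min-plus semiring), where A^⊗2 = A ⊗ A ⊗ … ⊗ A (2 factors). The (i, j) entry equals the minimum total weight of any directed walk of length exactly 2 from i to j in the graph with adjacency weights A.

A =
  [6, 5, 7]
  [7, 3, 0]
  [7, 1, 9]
A^⊗2 =
  [12, 8, 5]
  [7, 1, 3]
  [8, 4, 1]

Each entry (A^⊗2)_ij equals the minimum over all length-2 walks i = v_0 → v_1 → … → v_2 = j of Σ_t A[v_t][v_{t+1}]. For example, for (i, j) = (0, 2) we minimise over 3 possible intermediate vertex sequences; the minimum is 5, attained along the walk 0 → 1 → 2.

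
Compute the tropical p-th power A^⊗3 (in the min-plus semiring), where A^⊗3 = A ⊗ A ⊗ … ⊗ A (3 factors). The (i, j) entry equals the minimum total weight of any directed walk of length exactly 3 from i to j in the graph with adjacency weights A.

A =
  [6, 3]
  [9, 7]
A^⊗3 =
  [18, 15]
  [21, 18]

Each entry (A^⊗3)_ij equals the minimum over all length-3 walks i = v_0 → v_1 → … → v_3 = j of Σ_t A[v_t][v_{t+1}]. For example, for (i, j) = (0, 1) we minimise over 4 possible intermediate vertex sequences; the minimum is 15, attained along the walk 0 → 0 → 0 → 1.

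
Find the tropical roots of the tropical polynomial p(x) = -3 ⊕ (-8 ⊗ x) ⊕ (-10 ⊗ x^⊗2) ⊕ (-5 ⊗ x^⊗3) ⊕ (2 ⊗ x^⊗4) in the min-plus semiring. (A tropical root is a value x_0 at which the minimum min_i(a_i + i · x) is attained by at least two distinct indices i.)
Roots: {-7, -5, 2, 5}

Each tropical root is a break point of the lower envelope of the lines y = a_i + i · x (there are 5 lines, with slopes 0, 1, ..., 4). Only the lines that attain the minimum somewhere contribute to roots; other lines are dominated. Here the surviving (envelope) indices are i = 4, i = 3, i = 2, i = 1, i = 0.
Intersections between consecutive envelope lines give the roots: for adjacent envelope indices i < j the intersection is x = (a_i − a_j) / (j − i). Reading off the sorted break points: {-7, -5, 2, 5}.
Verification: at each break x_0, at least two indices attain the minimum of min_i(a_i + i · x_0).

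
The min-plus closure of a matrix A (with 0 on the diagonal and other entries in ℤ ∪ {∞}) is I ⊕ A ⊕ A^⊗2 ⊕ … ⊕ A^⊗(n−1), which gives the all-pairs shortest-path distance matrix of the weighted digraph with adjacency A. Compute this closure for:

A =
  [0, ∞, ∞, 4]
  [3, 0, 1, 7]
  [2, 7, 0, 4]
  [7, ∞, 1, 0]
Closure =
  [0, 12, 5, 4]
  [3, 0, 1, 5]
  [2, 7, 0, 4]
  [3, 8, 1, 0]

This is the Floyd-Warshall all-pairs shortest-path computation. For each intermediate vertex k = 0, 1, …, 3, update dist[i][j] ← min(dist[i][j], dist[i][k] + dist[k][j]). The final matrix gives, for each (i, j), the minimum total weight of any directed path from i to j (possibly empty when i = j).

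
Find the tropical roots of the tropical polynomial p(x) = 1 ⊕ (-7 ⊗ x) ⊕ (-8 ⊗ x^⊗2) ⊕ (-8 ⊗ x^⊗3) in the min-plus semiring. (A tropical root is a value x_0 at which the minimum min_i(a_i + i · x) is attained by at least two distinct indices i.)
Roots: {0, 1, 8}

Each tropical root is a break point of the lower envelope of the lines y = a_i + i · x (there are 4 lines, with slopes 0, 1, ..., 3). Only the lines that attain the minimum somewhere contribute to roots; other lines are dominated. Here the surviving (envelope) indices are i = 3, i = 2, i = 1, i = 0.
Intersections between consecutive envelope lines give the roots: for adjacent envelope indices i < j the intersection is x = (a_i − a_j) / (j − i). Reading off the sorted break points: {0, 1, 8}.
Verification: at each break x_0, at least two indices attain the minimum of min_i(a_i + i · x_0).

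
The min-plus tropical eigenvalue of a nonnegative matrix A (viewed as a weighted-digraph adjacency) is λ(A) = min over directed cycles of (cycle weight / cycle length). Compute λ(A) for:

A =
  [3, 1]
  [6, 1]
λ(A) = 1

Enumerate directed cycles and compute their means (weight / length). Sample:
  cycle 0 → 0: weight = 3, length = 1, mean = 3/1 ≈ 3.000
  cycle 1 → 1: weight = 1, length = 1, mean = 1/1 ≈ 1.000
  cycle 0 → 1 → 0: weight = 7, length = 2, mean = 7/2 ≈ 3.500
  cycle 1 → 0 → 1: weight = 7, length = 2, mean = 7/2 ≈ 3.500
Minimum mean = 1.000, attained e.g. along the cycle 1 → 1 with weight 1 and length 1. So λ(A) = 1/1 = 1.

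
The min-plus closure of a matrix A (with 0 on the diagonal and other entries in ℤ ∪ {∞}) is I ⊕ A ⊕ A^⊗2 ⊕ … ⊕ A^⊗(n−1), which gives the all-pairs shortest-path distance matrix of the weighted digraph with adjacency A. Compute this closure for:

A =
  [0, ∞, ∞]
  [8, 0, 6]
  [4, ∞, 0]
Closure =
  [0, ∞, ∞]
  [8, 0, 6]
  [4, ∞, 0]

This is the Floyd-Warshall all-pairs shortest-path computation. For each intermediate vertex k = 0, 1, …, 2, update dist[i][j] ← min(dist[i][j], dist[i][k] + dist[k][j]). The final matrix gives, for each (i, j), the minimum total weight of any directed path from i to j (possibly empty when i = j).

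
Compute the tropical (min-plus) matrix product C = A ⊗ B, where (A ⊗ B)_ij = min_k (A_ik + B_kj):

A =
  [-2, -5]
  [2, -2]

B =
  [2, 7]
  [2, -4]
A ⊗ B =
  [-3, -9]
  [0, -6]

Apply the min-plus product entry-by-entry:
  C[0][0] = min over k of (A[0][0] + B[0][0] = -2 + 2 = 0, A[0][1] + B[1][0] = -5 + 2 = -3) = -3 (attained at k = 1)
  C[0][1] = min over k of (A[0][0] + B[0][1] = -2 + 7 = 5, A[0][1] + B[1][1] = -5 + -4 = -9) = -9 (attained at k = 1)
  C[1][0] = min over k of (A[1][0] + B[0][0] = 2 + 2 = 4, A[1][1] + B[1][0] = -2 + 2 = 0) = 0 (attained at k = 1)
  C[1][1] = min over k of (A[1][0] + B[0][1] = 2 + 7 = 9, A[1][1] + B[1][1] = -2 + -4 = -6) = -6 (attained at k = 1)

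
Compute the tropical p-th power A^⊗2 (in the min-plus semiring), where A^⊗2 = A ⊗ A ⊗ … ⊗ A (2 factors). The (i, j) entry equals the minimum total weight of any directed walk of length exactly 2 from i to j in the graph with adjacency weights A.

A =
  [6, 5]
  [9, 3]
A^⊗2 =
  [12, 8]
  [12, 6]

Each entry (A^⊗2)_ij equals the minimum over all length-2 walks i = v_0 → v_1 → … → v_2 = j of Σ_t A[v_t][v_{t+1}]. For example, for (i, j) = (0, 1) we minimise over 2 possible intermediate vertex sequences; the minimum is 8, attained along the walk 0 → 1 → 1.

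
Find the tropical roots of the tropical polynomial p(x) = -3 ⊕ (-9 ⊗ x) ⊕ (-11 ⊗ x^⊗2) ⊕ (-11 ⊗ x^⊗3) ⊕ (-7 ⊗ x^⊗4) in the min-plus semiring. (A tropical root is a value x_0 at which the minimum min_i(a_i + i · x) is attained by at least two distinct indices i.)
Roots: {-4, 0, 2, 6}

Each tropical root is a break point of the lower envelope of the lines y = a_i + i · x (there are 5 lines, with slopes 0, 1, ..., 4). Only the lines that attain the minimum somewhere contribute to roots; other lines are dominated. Here the surviving (envelope) indices are i = 4, i = 3, i = 2, i = 1, i = 0.
Intersections between consecutive envelope lines give the roots: for adjacent envelope indices i < j the intersection is x = (a_i − a_j) / (j − i). Reading off the sorted break points: {-4, 0, 2, 6}.
Verification: at each break x_0, at least two indices attain the minimum of min_i(a_i + i · x_0).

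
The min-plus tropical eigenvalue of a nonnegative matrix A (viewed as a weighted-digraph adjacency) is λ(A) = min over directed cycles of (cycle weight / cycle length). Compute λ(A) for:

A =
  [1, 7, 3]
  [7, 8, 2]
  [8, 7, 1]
λ(A) = 1

Enumerate directed cycles and compute their means (weight / length). Sample:
  cycle 0 → 0: weight = 1, length = 1, mean = 1/1 ≈ 1.000
  cycle 1 → 1: weight = 8, length = 1, mean = 8/1 ≈ 8.000
  cycle 2 → 2: weight = 1, length = 1, mean = 1/1 ≈ 1.000
  cycle 0 → 1 → 0: weight = 14, length = 2, mean = 14/2 ≈ 7.000
  cycle 0 → 2 → 0: weight = 11, length = 2, mean = 11/2 ≈ 5.500
  cycle 1 → 0 → 1: weight = 14, length = 2, mean = 14/2 ≈ 7.000
Minimum mean = 1.000, attained e.g. along the cycle 0 → 0 with weight 1 and length 1. So λ(A) = 1/1 = 1.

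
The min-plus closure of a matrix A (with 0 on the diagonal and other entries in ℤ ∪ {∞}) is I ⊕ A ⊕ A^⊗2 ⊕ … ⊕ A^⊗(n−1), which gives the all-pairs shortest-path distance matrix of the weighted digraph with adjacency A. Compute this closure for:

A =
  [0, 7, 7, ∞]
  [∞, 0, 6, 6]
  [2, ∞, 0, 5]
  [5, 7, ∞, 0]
Closure =
  [0, 7, 7, 12]
  [8, 0, 6, 6]
  [2, 9, 0, 5]
  [5, 7, 12, 0]

This is the Floyd-Warshall all-pairs shortest-path computation. For each intermediate vertex k = 0, 1, …, 3, update dist[i][j] ← min(dist[i][j], dist[i][k] + dist[k][j]). The final matrix gives, for each (i, j), the minimum total weight of any directed path from i to j (possibly empty when i = j).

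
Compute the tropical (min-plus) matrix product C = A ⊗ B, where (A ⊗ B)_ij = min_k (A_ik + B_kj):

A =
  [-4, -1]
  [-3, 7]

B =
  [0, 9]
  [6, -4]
A ⊗ B =
  [-4, -5]
  [-3, 3]

Apply the min-plus product entry-by-entry:
  C[0][0] = min over k of (A[0][0] + B[0][0] = -4 + 0 = -4, A[0][1] + B[1][0] = -1 + 6 = 5) = -4 (attained at k = 0)
  C[0][1] = min over k of (A[0][0] + B[0][1] = -4 + 9 = 5, A[0][1] + B[1][1] = -1 + -4 = -5) = -5 (attained at k = 1)
  C[1][0] = min over k of (A[1][0] + B[0][0] = -3 + 0 = -3, A[1][1] + B[1][0] = 7 + 6 = 13) = -3 (attained at k = 0)
  C[1][1] = min over k of (A[1][0] + B[0][1] = -3 + 9 = 6, A[1][1] + B[1][1] = 7 + -4 = 3) = 3 (attained at k = 1)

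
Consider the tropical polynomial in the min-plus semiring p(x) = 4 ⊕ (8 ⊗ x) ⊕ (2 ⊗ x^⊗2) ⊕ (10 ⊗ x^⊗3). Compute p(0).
p(0) = 2

A tropical monomial a ⊗ x^⊗i evaluates to a + i · x. Evaluating each term at x = 0:
  Term 0 contributes 4 + 0 · 0 = 4
  Term 1 contributes 8 + 1 · 0 = 8
  Term 2 contributes 2 + 2 · 0 = 2
  Term 3 contributes 10 + 3 · 0 = 10
p(0) = ⊕ of these = min[4, 8, 2, 10] = 2.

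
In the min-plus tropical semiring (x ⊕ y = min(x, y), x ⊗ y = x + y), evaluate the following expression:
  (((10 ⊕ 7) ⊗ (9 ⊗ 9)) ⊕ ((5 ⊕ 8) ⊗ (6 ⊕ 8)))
(((10 ⊕ 7) ⊗ (9 ⊗ 9)) ⊕ ((5 ⊕ 8) ⊗ (6 ⊕ 8))) = 11

Expand innermost to outermost. Recall ⊕ takes the minimum of its arguments and ⊗ takes their sum. Working out the expression (((10 ⊕ 7) ⊗ (9 ⊗ 9)) ⊕ ((5 ⊕ 8) ⊗ (6 ⊕ 8))) gives 11.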